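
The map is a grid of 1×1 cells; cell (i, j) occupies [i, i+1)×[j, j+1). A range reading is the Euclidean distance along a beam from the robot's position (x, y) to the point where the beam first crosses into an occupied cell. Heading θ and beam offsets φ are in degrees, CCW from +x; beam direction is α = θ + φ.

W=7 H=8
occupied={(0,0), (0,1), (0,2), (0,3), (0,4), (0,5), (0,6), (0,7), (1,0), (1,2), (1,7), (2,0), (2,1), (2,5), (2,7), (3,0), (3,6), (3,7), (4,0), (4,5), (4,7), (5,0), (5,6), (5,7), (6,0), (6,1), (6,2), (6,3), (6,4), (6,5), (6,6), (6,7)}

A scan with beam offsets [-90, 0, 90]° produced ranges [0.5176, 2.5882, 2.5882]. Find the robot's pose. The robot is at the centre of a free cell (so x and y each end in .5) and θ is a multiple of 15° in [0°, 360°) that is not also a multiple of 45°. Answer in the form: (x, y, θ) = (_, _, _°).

(x, y, θ) = (5.5, 2.5, 105°)

Enumerate (i+0.5, j+0.5, θ) over the 24 free cells and 16 admissible headings. For each, cast all 3 beams and compare to the given ranges.
  (3.5, 5.5, 15°): beam 1 = 4.6587 ≠ 0.5176 ✗
  (2.5, 3.5, 300°): beam 1 = 1.0000 ≠ 0.5176 ✗
  (3.5, 1.5, 240°): beam 1 = 0.5774 ≠ 0.5176 ✗
  …
  (5.5, 2.5, 105°): r_1=0.5176, r_2=2.5882, r_3=2.5882 — all match ✓
Unique over the lattice → pose = (5.5, 2.5, 105°).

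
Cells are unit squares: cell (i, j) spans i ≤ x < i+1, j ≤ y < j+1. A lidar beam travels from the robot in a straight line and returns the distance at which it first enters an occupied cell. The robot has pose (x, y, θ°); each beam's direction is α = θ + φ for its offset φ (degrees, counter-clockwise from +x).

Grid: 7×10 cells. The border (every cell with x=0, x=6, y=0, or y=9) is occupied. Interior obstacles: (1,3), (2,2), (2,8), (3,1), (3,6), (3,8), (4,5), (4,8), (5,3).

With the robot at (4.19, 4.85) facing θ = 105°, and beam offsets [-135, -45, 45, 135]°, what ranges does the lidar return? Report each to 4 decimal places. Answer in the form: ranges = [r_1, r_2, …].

ranges = [1.7000, 0.1732, 3.6835, 2.3800]

beam 1: φ=-135°, α=330°
  dir = (cos 330°, sin 330°) = (0.8660, -0.5000); from cell (4,4)
  next x-line at t=0.9353, next y-line at t=1.7000; Δt_x=1.1547, Δt_y=2.0000
    x: enter (5,4) at t=0.9353
    y: enter (5,3) at t=1.7000 ← occupied
  → r_1 = 1.7000
beam 2: φ=-45°, α=60°
  dir = (cos 60°, sin 60°) = (0.5000, 0.8660); from cell (4,4)
  next x-line at t=1.6200, next y-line at t=0.1732; Δt_x=2.0000, Δt_y=1.1547
    y: enter (4,5) at t=0.1732 ← occupied
  → r_2 = 0.1732
beam 3: φ=45°, α=150°
  dir = (cos 150°, sin 150°) = (-0.8660, 0.5000); from cell (4,4)
  next x-line at t=0.2194, next y-line at t=0.3000; Δt_x=1.1547, Δt_y=2.0000
    x: enter (3,4) at t=0.2194
    y: enter (3,5) at t=0.3000
    x: enter (2,5) at t=1.3741
    y: enter (2,6) at t=2.3000
    x: enter (1,6) at t=2.5288
    x: enter (0,6) at t=3.6835 ← occupied
  → r_3 = 3.6835
beam 4: φ=135°, α=240°
  dir = (cos 240°, sin 240°) = (-0.5000, -0.8660); from cell (4,4)
  next x-line at t=0.3800, next y-line at t=0.9815; Δt_x=2.0000, Δt_y=1.1547
    x: enter (3,4) at t=0.3800
    y: enter (3,3) at t=0.9815
    y: enter (3,2) at t=2.1362
    x: enter (2,2) at t=2.3800 ← occupied
  → r_4 = 2.3800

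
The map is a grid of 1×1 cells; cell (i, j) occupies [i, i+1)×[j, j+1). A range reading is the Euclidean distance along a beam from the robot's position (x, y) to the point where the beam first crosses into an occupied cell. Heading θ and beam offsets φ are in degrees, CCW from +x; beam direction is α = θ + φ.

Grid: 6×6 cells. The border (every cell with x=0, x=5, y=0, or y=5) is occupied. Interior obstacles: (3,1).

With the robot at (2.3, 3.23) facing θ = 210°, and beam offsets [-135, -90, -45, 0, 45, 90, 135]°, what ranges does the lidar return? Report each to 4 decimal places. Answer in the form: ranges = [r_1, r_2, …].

ranges = [1.8324, 2.0438, 1.3459, 1.5011, 2.3087, 1.4203, 2.7952]

beam 1: φ=-135°, α=75°
  direction (0.2588, 0.9659); cell (2,3); t to first gridline: x 2.7046, y 0.7972 (then +3.8637 / +1.0353)
    (2,4) via y @ 0.7972
    (2,5) via y @ 1.8324  # hit
  → r_1 = 1.8324
beam 2: φ=-90°, α=120°
  direction (-0.5000, 0.8660); cell (2,3); t to first gridline: x 0.6000, y 0.8891 (then +2.0000 / +1.1547)
    (1,3) via x @ 0.6000
    (1,4) via y @ 0.8891
    (1,5) via y @ 2.0438  # hit
  → r_2 = 2.0438
beam 3: φ=-45°, α=165°
  direction (-0.9659, 0.2588); cell (2,3); t to first gridline: x 0.3106, y 2.9751 (then +1.0353 / +3.8637)
    (1,3) via x @ 0.3106
    (0,3) via x @ 1.3459  # hit
  → r_3 = 1.3459
beam 4: φ=0°, α=210°
  direction (-0.8660, -0.5000); cell (2,3); t to first gridline: x 0.3464, y 0.4600 (then +1.1547 / +2.0000)
    (1,3) via x @ 0.3464
    (1,2) via y @ 0.4600
    (0,2) via x @ 1.5011  # hit
  → r_4 = 1.5011
beam 5: φ=45°, α=255°
  direction (-0.2588, -0.9659); cell (2,3); t to first gridline: x 1.1591, y 0.2381 (then +3.8637 / +1.0353)
    (2,2) via y @ 0.2381
    (1,2) via x @ 1.1591
    (1,1) via y @ 1.2734
    (1,0) via y @ 2.3087  # hit
  → r_5 = 2.3087
beam 6: φ=90°, α=300°
  direction (0.5000, -0.8660); cell (2,3); t to first gridline: x 1.4000, y 0.2656 (then +2.0000 / +1.1547)
    (2,2) via y @ 0.2656
    (3,2) via x @ 1.4000
    (3,1) via y @ 1.4203  # hit
  → r_6 = 1.4203
beam 7: φ=135°, α=345°
  direction (0.9659, -0.2588); cell (2,3); t to first gridline: x 0.7247, y 0.8887 (then +1.0353 / +3.8637)
    (3,3) via x @ 0.7247
    (3,2) via y @ 0.8887
    (4,2) via x @ 1.7600
    (5,2) via x @ 2.7952  # hit
  → r_7 = 2.7952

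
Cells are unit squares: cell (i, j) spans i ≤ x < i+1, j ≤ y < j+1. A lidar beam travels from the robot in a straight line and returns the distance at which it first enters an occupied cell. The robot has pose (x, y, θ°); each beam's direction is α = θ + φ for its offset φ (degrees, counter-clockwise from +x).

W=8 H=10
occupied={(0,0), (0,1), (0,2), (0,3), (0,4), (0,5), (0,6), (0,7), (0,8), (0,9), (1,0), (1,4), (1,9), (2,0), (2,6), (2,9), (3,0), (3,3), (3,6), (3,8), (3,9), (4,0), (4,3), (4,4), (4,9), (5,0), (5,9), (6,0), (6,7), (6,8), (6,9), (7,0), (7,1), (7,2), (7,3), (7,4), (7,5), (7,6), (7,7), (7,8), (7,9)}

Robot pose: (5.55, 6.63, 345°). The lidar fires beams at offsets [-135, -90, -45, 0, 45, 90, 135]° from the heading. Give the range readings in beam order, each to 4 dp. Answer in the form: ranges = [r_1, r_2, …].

ranges = [4.0992, 2.1250, 2.9000, 1.5012, 0.7400, 1.7387, 2.7366]

beam 1: φ=-135°, α=210°
  cosα=-0.8660 sinα=-0.5000 | (5,6) | tMaxX 0.6351 tMaxY 1.2600 | tΔX 1.1547 tΔY 2.0000
    t=0.6351 [x] (4,6)
    t=1.2600 [y] (4,5)
    t=1.7898 [x] (3,5)
    t=2.9445 [x] (2,5)
    t=3.2600 [y] (2,4)
    t=4.0992 [x] (1,4) — stop
  → r_1 = 4.0992
beam 2: φ=-90°, α=255°
  cosα=-0.2588 sinα=-0.9659 | (5,6) | tMaxX 2.1250 tMaxY 0.6522 | tΔX 3.8637 tΔY 1.0353
    t=0.6522 [y] (5,5)
    t=1.6875 [y] (5,4)
    t=2.1250 [x] (4,4) — stop
  → r_2 = 2.1250
beam 3: φ=-45°, α=300°
  cosα=0.5000 sinα=-0.8660 | (5,6) | tMaxX 0.9000 tMaxY 0.7275 | tΔX 2.0000 tΔY 1.1547
    t=0.7275 [y] (5,5)
    t=0.9000 [x] (6,5)
    t=1.8822 [y] (6,4)
    t=2.9000 [x] (7,4) — stop
  → r_3 = 2.9000
beam 4: φ=0°, α=345°
  cosα=0.9659 sinα=-0.2588 | (5,6) | tMaxX 0.4659 tMaxY 2.4341 | tΔX 1.0353 tΔY 3.8637
    t=0.4659 [x] (6,6)
    t=1.5012 [x] (7,6) — stop
  → r_4 = 1.5012
beam 5: φ=45°, α=30°
  cosα=0.8660 sinα=0.5000 | (5,6) | tMaxX 0.5196 tMaxY 0.7400 | tΔX 1.1547 tΔY 2.0000
    t=0.5196 [x] (6,6)
    t=0.7400 [y] (6,7) — stop
  → r_5 = 0.7400
beam 6: φ=90°, α=75°
  cosα=0.2588 sinα=0.9659 | (5,6) | tMaxX 1.7387 tMaxY 0.3831 | tΔX 3.8637 tΔY 1.0353
    t=0.3831 [y] (5,7)
    t=1.4183 [y] (5,8)
    t=1.7387 [x] (6,8) — stop
  → r_6 = 1.7387
beam 7: φ=135°, α=120°
  cosα=-0.5000 sinα=0.8660 | (5,6) | tMaxX 1.1000 tMaxY 0.4272 | tΔX 2.0000 tΔY 1.1547
    t=0.4272 [y] (5,7)
    t=1.1000 [x] (4,7)
    t=1.5819 [y] (4,8)
    t=2.7366 [y] (4,9) — stop
  → r_7 = 2.7366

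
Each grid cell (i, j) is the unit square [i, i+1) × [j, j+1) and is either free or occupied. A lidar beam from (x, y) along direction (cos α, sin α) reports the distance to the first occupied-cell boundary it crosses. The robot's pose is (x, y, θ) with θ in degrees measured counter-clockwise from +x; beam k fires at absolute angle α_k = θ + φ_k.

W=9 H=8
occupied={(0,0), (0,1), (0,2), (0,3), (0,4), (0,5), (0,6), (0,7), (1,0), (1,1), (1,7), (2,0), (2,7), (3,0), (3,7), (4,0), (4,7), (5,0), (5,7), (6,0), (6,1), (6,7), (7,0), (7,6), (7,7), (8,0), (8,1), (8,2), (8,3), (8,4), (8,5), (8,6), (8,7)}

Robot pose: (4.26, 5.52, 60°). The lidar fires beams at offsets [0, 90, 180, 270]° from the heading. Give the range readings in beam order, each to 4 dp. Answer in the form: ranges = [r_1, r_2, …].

beam 1: φ=0°, α=60°
  d=(0.5000,0.8660)  start (4,5)  tX=1.4800 tY=0.5543  stride 1/|dx|=2.0000 1/|dy|=1.1547
    cross y-line → (4,6), t=0.5543
    cross x-line → (5,6), t=1.4800
    cross y-line → (5,7), t=1.7090 (wall)
  → r_1 = 1.7090
beam 2: φ=90°, α=150°
  d=(-0.8660,0.5000)  start (4,5)  tX=0.3002 tY=0.9600  stride 1/|dx|=1.1547 1/|dy|=2.0000
    cross x-line → (3,5), t=0.3002
    cross y-line → (3,6), t=0.9600
    cross x-line → (2,6), t=1.4549
    cross x-line → (1,6), t=2.6096
    cross y-line → (1,7), t=2.9600 (wall)
  → r_2 = 2.9600
beam 3: φ=180°, α=240°
  d=(-0.5000,-0.8660)  start (4,5)  tX=0.5200 tY=0.6004  stride 1/|dx|=2.0000 1/|dy|=1.1547
    cross x-line → (3,5), t=0.5200
    cross y-line → (3,4), t=0.6004
    cross y-line → (3,3), t=1.7551
    cross x-line → (2,3), t=2.5200
    cross y-line → (2,2), t=2.9098
    cross y-line → (2,1), t=4.0645
    cross x-line → (1,1), t=4.5200 (wall)
  → r_3 = 4.5200
beam 4: φ=270°, α=330°
  d=(0.8660,-0.5000)  start (4,5)  tX=0.8545 tY=1.0400  stride 1/|dx|=1.1547 1/|dy|=2.0000
    cross x-line → (5,5), t=0.8545
    cross y-line → (5,4), t=1.0400
    cross x-line → (6,4), t=2.0092
    cross y-line → (6,3), t=3.0400
    cross x-line → (7,3), t=3.1639
    cross x-line → (8,3), t=4.3186 (wall)
  → r_4 = 4.3186

ranges = [1.7090, 2.9600, 4.5200, 4.3186]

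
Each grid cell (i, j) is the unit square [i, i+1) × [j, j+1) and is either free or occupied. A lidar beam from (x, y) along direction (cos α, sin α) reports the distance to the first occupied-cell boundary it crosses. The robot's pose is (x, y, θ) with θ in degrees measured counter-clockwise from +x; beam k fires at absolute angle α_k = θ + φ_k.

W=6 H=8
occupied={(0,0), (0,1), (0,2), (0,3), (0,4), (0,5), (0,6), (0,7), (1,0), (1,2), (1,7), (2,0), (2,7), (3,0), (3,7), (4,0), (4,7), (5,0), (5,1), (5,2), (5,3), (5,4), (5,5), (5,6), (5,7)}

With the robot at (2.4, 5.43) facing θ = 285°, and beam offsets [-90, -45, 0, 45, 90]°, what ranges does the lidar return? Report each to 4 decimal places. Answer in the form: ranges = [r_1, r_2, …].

beam 1: φ=-90°, α=195°
  dir = (cos 195°, sin 195°) = (-0.9659, -0.2588); from cell (2,5)
  next x-line at t=0.4141, next y-line at t=1.6614; Δt_x=1.0353, Δt_y=3.8637
    x: enter (1,5) at t=0.4141
    x: enter (0,5) at t=1.4494 ← occupied
  → r_1 = 1.4494
beam 2: φ=-45°, α=240°
  dir = (cos 240°, sin 240°) = (-0.5000, -0.8660); from cell (2,5)
  next x-line at t=0.8000, next y-line at t=0.4965; Δt_x=2.0000, Δt_y=1.1547
    y: enter (2,4) at t=0.4965
    x: enter (1,4) at t=0.8000
    y: enter (1,3) at t=1.6512
    x: enter (0,3) at t=2.8000 ← occupied
  → r_2 = 2.8000
beam 3: φ=0°, α=285°
  dir = (cos 285°, sin 285°) = (0.2588, -0.9659); from cell (2,5)
  next x-line at t=2.3182, next y-line at t=0.4452; Δt_x=3.8637, Δt_y=1.0353
    y: enter (2,4) at t=0.4452
    y: enter (2,3) at t=1.4804
    x: enter (3,3) at t=2.3182
    y: enter (3,2) at t=2.5157
    y: enter (3,1) at t=3.5510
    y: enter (3,0) at t=4.5863 ← occupied
  → r_3 = 4.5863
beam 4: φ=45°, α=330°
  dir = (cos 330°, sin 330°) = (0.8660, -0.5000); from cell (2,5)
  next x-line at t=0.6928, next y-line at t=0.8600; Δt_x=1.1547, Δt_y=2.0000
    x: enter (3,5) at t=0.6928
    y: enter (3,4) at t=0.8600
    x: enter (4,4) at t=1.8475
    y: enter (4,3) at t=2.8600
    x: enter (5,3) at t=3.0022 ← occupied
  → r_4 = 3.0022
beam 5: φ=90°, α=15°
  dir = (cos 15°, sin 15°) = (0.9659, 0.2588); from cell (2,5)
  next x-line at t=0.6212, next y-line at t=2.2023; Δt_x=1.0353, Δt_y=3.8637
    x: enter (3,5) at t=0.6212
    x: enter (4,5) at t=1.6564
    y: enter (4,6) at t=2.2023
    x: enter (5,6) at t=2.6917 ← occupied
  → r_5 = 2.6917

ranges = [1.4494, 2.8000, 4.5863, 3.0022, 2.6917]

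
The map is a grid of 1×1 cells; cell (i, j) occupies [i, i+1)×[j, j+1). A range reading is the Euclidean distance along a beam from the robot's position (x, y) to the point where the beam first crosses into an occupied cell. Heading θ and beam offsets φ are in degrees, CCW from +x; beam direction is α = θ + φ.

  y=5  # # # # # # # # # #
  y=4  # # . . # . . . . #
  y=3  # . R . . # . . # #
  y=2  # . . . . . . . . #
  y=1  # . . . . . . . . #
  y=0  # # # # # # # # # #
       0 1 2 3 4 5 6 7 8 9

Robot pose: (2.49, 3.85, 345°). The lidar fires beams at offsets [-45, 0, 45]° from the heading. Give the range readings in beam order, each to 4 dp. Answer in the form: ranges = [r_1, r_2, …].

ranges = [3.2909, 2.5985, 1.7436]

beam 1: φ=-45°, α=300°
  cosα=0.5000 sinα=-0.8660 | (2,3) | tMaxX 1.0200 tMaxY 0.9815 | tΔX 2.0000 tΔY 1.1547
    t=0.9815 [y] (2,2)
    t=1.0200 [x] (3,2)
    t=2.1362 [y] (3,1)
    t=3.0200 [x] (4,1)
    t=3.2909 [y] (4,0) — stop
  → r_1 = 3.2909
beam 2: φ=0°, α=345°
  cosα=0.9659 sinα=-0.2588 | (2,3) | tMaxX 0.5280 tMaxY 3.2841 | tΔX 1.0353 tΔY 3.8637
    t=0.5280 [x] (3,3)
    t=1.5633 [x] (4,3)
    t=2.5985 [x] (5,3) — stop
  → r_2 = 2.5985
beam 3: φ=45°, α=30°
  cosα=0.8660 sinα=0.5000 | (2,3) | tMaxX 0.5889 tMaxY 0.3000 | tΔX 1.1547 tΔY 2.0000
    t=0.3000 [y] (2,4)
    t=0.5889 [x] (3,4)
    t=1.7436 [x] (4,4) — stop
  → r_3 = 1.7436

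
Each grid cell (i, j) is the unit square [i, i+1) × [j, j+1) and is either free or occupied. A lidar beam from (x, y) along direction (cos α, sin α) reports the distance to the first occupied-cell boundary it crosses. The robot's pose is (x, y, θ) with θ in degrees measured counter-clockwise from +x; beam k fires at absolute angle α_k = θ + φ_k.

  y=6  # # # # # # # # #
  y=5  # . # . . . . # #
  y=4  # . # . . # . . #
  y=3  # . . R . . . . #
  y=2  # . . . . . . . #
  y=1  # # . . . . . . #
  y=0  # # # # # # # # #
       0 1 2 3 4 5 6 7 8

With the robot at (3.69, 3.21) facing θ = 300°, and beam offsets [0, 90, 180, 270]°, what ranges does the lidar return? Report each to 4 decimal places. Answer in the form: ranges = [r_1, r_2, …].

ranges = [2.5519, 1.5800, 1.3800, 2.4200]

beam 1: φ=0°, α=300°
  direction (0.5000, -0.8660); cell (3,3); t to first gridline: x 0.6200, y 0.2425 (then +2.0000 / +1.1547)
    (3,2) via y @ 0.2425
    (4,2) via x @ 0.6200
    (4,1) via y @ 1.3972
    (4,0) via y @ 2.5519  # hit
  → r_1 = 2.5519
beam 2: φ=90°, α=30°
  direction (0.8660, 0.5000); cell (3,3); t to first gridline: x 0.3580, y 1.5800 (then +1.1547 / +2.0000)
    (4,3) via x @ 0.3580
    (5,3) via x @ 1.5127
    (5,4) via y @ 1.5800  # hit
  → r_2 = 1.5800
beam 3: φ=180°, α=120°
  direction (-0.5000, 0.8660); cell (3,3); t to first gridline: x 1.3800, y 0.9122 (then +2.0000 / +1.1547)
    (3,4) via y @ 0.9122
    (2,4) via x @ 1.3800  # hit
  → r_3 = 1.3800
beam 4: φ=270°, α=210°
  direction (-0.8660, -0.5000); cell (3,3); t to first gridline: x 0.7967, y 0.4200 (then +1.1547 / +2.0000)
    (3,2) via y @ 0.4200
    (2,2) via x @ 0.7967
    (1,2) via x @ 1.9514
    (1,1) via y @ 2.4200  # hit
  → r_4 = 2.4200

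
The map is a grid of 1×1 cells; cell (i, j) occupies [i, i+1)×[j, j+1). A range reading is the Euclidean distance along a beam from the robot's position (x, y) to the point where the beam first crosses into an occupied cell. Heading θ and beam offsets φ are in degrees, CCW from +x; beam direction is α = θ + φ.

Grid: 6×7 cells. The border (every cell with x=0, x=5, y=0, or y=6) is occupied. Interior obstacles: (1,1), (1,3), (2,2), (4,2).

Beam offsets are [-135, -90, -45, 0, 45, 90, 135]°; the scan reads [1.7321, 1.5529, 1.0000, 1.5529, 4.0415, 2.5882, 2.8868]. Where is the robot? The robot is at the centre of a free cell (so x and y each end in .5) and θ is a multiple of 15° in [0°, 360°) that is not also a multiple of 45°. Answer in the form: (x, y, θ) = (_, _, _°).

(x, y, θ) = (2.5, 4.5, 255°)

Enumerate (i+0.5, j+0.5, θ) over the 16 free cells and 16 admissible headings. For each, cast all 7 beams and compare to the given ranges.
  (4.5, 5.5, 60°): beam 1 = 1.9319 ≠ 1.7321 ✗
  (4.5, 3.5, 240°): beam 1 = 2.5882 ≠ 1.7321 ✗
  (3.5, 2.5, 240°): beam 1 = 3.6235 ≠ 1.7321 ✗
  (4.5, 1.5, 330°): beam 1 = 1.9319 ≠ 1.7321 ✗
  …
  (2.5, 4.5, 255°): r_1=1.7321, r_2=1.5529, r_3=1.0000, r_4=1.5529, r_5=4.0415, r_6=2.5882, r_7=2.8868 — all match ✓
Only this pose fits every beam.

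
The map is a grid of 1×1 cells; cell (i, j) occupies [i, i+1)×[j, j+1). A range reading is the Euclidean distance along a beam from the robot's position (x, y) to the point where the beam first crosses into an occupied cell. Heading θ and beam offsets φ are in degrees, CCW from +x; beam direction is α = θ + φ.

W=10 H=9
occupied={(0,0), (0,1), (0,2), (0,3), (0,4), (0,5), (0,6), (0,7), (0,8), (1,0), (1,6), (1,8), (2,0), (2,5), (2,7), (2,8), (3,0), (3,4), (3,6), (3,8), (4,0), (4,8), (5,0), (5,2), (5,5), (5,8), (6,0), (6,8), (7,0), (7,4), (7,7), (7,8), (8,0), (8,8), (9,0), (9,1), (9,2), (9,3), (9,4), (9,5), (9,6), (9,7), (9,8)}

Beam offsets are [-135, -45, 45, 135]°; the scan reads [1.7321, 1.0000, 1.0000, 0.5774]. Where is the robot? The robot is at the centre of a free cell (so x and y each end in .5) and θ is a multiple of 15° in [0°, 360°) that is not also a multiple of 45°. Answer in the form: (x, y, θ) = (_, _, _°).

Candidates: 47 free-cell centres × 16 headings = 752 poses. Raycast each; keep the one whose scan matches to 4 dp.
  (1.5, 5.5, 240°): beam 1 = 0.5176 ≠ 1.7321 ✗
  (4.5, 7.5, 345°): beam 1 = 1.0000 ≠ 1.7321 ✗
  (3.5, 5.5, 210°): beam 1 = 0.5176 ≠ 1.7321 ✗
  …
  (8.5, 5.5, 255°): r_1=1.7321, r_2=1.0000, r_3=1.0000, r_4=0.5774 — all match ✓
No second candidate reproduces the full scan.

(x, y, θ) = (8.5, 5.5, 255°)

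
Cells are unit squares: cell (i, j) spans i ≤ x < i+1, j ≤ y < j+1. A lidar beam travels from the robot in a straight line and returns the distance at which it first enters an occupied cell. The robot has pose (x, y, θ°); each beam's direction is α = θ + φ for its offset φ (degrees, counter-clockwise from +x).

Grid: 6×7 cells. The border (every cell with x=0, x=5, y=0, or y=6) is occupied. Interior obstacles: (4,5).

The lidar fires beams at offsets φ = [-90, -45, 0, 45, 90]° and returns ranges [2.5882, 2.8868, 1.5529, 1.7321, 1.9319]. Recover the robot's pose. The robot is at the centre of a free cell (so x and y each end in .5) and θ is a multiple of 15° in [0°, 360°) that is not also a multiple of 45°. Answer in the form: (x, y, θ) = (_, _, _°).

(x, y, θ) = (3.5, 3.5, 345°)

Candidates: 19 free-cell centres × 16 headings = 304 poses. Raycast each; keep the one whose scan matches to 4 dp.
  (4.5, 2.5, 195°): beam 1 = 3.6235 ≠ 2.5882 ✗
  (2.5, 1.5, 165°): beam 1 = 4.6587 ≠ 2.5882 ✗
  (3.5, 1.5, 330°): beam 1 = 0.5774 ≠ 2.5882 ✗
  …
  (3.5, 3.5, 345°): r_1=2.5882, r_2=2.8868, r_3=1.5529, r_4=1.7321, r_5=1.9319 — all match ✓
Only this pose fits every beam.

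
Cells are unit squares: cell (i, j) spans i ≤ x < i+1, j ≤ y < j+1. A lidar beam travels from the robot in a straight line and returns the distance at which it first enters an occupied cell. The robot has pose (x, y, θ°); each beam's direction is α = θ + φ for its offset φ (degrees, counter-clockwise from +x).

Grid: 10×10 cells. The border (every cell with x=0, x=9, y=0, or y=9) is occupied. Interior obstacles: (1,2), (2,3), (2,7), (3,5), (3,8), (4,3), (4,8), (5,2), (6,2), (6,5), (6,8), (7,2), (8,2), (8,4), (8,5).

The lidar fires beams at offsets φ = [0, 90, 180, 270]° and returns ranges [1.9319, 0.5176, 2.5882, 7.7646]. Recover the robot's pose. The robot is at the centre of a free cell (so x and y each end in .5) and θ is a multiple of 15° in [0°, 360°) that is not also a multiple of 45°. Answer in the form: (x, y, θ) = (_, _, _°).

(x, y, θ) = (1.5, 6.5, 105°)

Enumerate (i+0.5, j+0.5, θ) over the 49 free cells and 16 admissible headings. For each, cast all 4 beams and compare to the given ranges.
  (3.5, 4.5, 105°): beam 1 = 0.5176 ≠ 1.9319 ✗
  (2.5, 8.5, 195°): beam 1 = 1.5529 ≠ 1.9319 ✗
  (3.5, 6.5, 285°): beam 1 = 0.5176 ≠ 1.9319 ✗
  …
  (1.5, 6.5, 105°): r_1=1.9319, r_2=0.5176, r_3=2.5882, r_4=7.7646 — all match ✓
Unique over the lattice → pose = (1.5, 6.5, 105°).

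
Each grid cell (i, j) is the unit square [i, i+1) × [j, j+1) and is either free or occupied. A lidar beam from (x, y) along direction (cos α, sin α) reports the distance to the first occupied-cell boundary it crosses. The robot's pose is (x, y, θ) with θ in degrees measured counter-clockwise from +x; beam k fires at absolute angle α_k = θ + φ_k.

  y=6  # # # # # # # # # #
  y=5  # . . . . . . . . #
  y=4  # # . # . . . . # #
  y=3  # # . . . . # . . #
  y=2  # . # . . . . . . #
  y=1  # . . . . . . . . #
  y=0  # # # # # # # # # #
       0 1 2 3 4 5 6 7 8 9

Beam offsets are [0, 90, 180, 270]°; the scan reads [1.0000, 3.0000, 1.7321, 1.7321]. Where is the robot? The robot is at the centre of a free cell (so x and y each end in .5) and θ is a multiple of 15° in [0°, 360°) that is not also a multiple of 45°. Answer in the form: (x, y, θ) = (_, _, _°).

(x, y, θ) = (7.5, 2.5, 120°)

The pose lattice has 34·16 = 544 candidates. Test each by forward raycasting.
  (5.5, 4.5, 30°): beam 1 = 3.0000 ≠ 1.0000 ✗
  (1.5, 1.5, 285°): beam 1 = 0.5176 ≠ 1.0000 ✗
  (3.5, 2.5, 330°): beam 1 = 3.0000 ≠ 1.0000 ✗
  (8.5, 2.5, 345°): beam 1 = 0.5176 ≠ 1.0000 ✗
  …
  (7.5, 2.5, 120°): r_1=1.0000, r_2=3.0000, r_3=1.7321, r_4=1.7321 — all match ✓
Only this pose fits every beam.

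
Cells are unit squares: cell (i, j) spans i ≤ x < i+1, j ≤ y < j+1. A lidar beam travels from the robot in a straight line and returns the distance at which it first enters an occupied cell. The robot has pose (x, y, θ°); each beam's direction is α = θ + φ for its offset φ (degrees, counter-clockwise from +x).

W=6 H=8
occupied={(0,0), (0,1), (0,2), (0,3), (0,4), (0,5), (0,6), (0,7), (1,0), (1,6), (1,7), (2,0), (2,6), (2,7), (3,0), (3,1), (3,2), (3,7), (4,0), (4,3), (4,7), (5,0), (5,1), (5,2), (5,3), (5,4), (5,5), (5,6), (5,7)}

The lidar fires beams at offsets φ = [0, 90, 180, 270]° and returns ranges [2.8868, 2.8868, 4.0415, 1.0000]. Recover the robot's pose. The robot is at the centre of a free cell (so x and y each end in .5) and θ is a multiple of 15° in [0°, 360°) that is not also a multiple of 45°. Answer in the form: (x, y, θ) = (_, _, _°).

(x, y, θ) = (3.5, 4.5, 60°)

Candidates: 19 free-cell centres × 16 headings = 304 poses. Raycast each; keep the one whose scan matches to 4 dp.
  (3.5, 3.5, 285°): beam 1 = 0.5176 ≠ 2.8868 ✗
  (3.5, 6.5, 255°): beam 1 = 5.6940 ≠ 2.8868 ✗
  (4.5, 1.5, 60°): beam 1 = 1.0000 ≠ 2.8868 ✗
  (3.5, 5.5, 120°): beam 1 = 1.0000 ≠ 2.8868 ✗
  …
  (3.5, 4.5, 60°): r_1=2.8868, r_2=2.8868, r_3=4.0415, r_4=1.0000 — all match ✓
Unique over the lattice → pose = (3.5, 4.5, 60°).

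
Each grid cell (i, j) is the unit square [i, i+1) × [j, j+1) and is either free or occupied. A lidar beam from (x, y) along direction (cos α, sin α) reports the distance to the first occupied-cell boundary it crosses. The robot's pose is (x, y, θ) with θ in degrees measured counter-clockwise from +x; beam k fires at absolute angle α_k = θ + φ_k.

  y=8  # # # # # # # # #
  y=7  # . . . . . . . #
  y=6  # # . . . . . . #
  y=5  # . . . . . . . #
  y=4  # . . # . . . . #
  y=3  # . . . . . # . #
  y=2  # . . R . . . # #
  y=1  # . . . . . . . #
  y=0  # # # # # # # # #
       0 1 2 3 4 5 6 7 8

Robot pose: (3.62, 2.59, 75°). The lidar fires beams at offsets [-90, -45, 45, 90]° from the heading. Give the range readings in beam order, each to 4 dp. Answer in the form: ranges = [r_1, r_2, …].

beam 1: φ=-90°, α=345°
  direction (0.9659, -0.2588); cell (3,2); t to first gridline: x 0.3934, y 2.2796 (then +1.0353 / +3.8637)
    (4,2) via x @ 0.3934
    (5,2) via x @ 1.4287
    (5,1) via y @ 2.2796
    (6,1) via x @ 2.4640
    (7,1) via x @ 3.4992
    (8,1) via x @ 4.5345  # hit
  → r_1 = 4.5345
beam 2: φ=-45°, α=30°
  direction (0.8660, 0.5000); cell (3,2); t to first gridline: x 0.4388, y 0.8200 (then +1.1547 / +2.0000)
    (4,2) via x @ 0.4388
    (4,3) via y @ 0.8200
    (5,3) via x @ 1.5935
    (6,3) via x @ 2.7482  # hit
  → r_2 = 2.7482
beam 3: φ=45°, α=120°
  direction (-0.5000, 0.8660); cell (3,2); t to first gridline: x 1.2400, y 0.4734 (then +2.0000 / +1.1547)
    (3,3) via y @ 0.4734
    (2,3) via x @ 1.2400
    (2,4) via y @ 1.6281
    (2,5) via y @ 2.7828
    (1,5) via x @ 3.2400
    (1,6) via y @ 3.9375  # hit
  → r_3 = 3.9375
beam 4: φ=90°, α=165°
  direction (-0.9659, 0.2588); cell (3,2); t to first gridline: x 0.6419, y 1.5841 (then +1.0353 / +3.8637)
    (2,2) via x @ 0.6419
    (2,3) via y @ 1.5841
    (1,3) via x @ 1.6771
    (0,3) via x @ 2.7124  # hit
  → r_4 = 2.7124

ranges = [4.5345, 2.7482, 3.9375, 2.7124]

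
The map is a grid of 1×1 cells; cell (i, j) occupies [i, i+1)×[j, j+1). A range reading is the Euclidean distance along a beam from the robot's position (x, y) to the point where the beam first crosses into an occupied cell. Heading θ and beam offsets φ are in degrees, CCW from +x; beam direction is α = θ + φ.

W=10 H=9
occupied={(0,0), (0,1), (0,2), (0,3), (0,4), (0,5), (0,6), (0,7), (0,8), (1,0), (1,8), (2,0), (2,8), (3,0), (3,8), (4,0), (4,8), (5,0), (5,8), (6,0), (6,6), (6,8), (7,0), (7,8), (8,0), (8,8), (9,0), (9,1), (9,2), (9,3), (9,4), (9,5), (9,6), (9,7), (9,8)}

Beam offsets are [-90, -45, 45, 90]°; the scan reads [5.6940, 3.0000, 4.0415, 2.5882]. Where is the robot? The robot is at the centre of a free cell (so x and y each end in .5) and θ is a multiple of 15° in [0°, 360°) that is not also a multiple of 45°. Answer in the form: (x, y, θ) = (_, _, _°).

Candidates: 55 free-cell centres × 16 headings = 880 poses. Raycast each; keep the one whose scan matches to 4 dp.
  (8.5, 5.5, 330°): beam 1 = 5.1962 ≠ 5.6940 ✗
  (4.5, 4.5, 285°): beam 1 = 3.6235 ≠ 5.6940 ✗
  (5.5, 5.5, 30°): beam 1 = 5.1962 ≠ 5.6940 ✗
  (1.5, 4.5, 195°): beam 1 = 1.9319 ≠ 5.6940 ✗
  (5.5, 4.5, 15°): beam 1 = 3.6235 ≠ 5.6940 ✗
  …
  (3.5, 4.5, 75°): r_1=5.6940, r_2=3.0000, r_3=4.0415, r_4=2.5882 — all match ✓
Unique over the lattice → pose = (3.5, 4.5, 75°).

(x, y, θ) = (3.5, 4.5, 75°)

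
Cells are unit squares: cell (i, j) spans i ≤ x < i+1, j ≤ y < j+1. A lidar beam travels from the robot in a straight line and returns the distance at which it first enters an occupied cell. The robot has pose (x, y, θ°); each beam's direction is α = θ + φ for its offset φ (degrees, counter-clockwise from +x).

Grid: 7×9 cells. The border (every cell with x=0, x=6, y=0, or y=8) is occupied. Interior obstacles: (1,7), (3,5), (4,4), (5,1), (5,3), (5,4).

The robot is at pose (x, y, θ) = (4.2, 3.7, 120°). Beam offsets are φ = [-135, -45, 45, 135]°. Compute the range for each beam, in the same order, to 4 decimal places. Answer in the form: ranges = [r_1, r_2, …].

ranges = [0.8282, 0.3106, 3.3129, 2.7952]

beam 1: φ=-135°, α=345°
  direction (0.9659, -0.2588); cell (4,3); t to first gridline: x 0.8282, y 2.7046 (then +1.0353 / +3.8637)
    (5,3) via x @ 0.8282  # hit
  → r_1 = 0.8282
beam 2: φ=-45°, α=75°
  direction (0.2588, 0.9659); cell (4,3); t to first gridline: x 3.0910, y 0.3106 (then +3.8637 / +1.0353)
    (4,4) via y @ 0.3106  # hit
  → r_2 = 0.3106
beam 3: φ=45°, α=165°
  direction (-0.9659, 0.2588); cell (4,3); t to first gridline: x 0.2071, y 1.1591 (then +1.0353 / +3.8637)
    (3,3) via x @ 0.2071
    (3,4) via y @ 1.1591
    (2,4) via x @ 1.2423
    (1,4) via x @ 2.2776
    (0,4) via x @ 3.3129  # hit
  → r_3 = 3.3129
beam 4: φ=135°, α=255°
  direction (-0.2588, -0.9659); cell (4,3); t to first gridline: x 0.7727, y 0.7247 (then +3.8637 / +1.0353)
    (4,2) via y @ 0.7247
    (3,2) via x @ 0.7727
    (3,1) via y @ 1.7600
    (3,0) via y @ 2.7952  # hit
  → r_4 = 2.7952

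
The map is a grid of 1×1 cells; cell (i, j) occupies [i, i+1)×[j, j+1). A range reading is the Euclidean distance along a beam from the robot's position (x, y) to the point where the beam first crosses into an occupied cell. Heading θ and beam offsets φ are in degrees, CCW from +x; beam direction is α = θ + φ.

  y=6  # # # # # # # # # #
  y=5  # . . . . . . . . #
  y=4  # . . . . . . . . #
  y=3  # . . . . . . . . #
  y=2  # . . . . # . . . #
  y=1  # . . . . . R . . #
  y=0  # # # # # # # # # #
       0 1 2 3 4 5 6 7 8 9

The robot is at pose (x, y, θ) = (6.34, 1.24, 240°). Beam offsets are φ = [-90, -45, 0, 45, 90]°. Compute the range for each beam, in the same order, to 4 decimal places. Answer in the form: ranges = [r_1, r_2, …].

ranges = [1.5200, 0.9273, 0.2771, 0.2485, 0.4800]

beam 1: φ=-90°, α=150°
  cosα=-0.8660 sinα=0.5000 | (6,1) | tMaxX 0.3926 tMaxY 1.5200 | tΔX 1.1547 tΔY 2.0000
    t=0.3926 [x] (5,1)
    t=1.5200 [y] (5,2) — stop
  → r_1 = 1.5200
beam 2: φ=-45°, α=195°
  cosα=-0.9659 sinα=-0.2588 | (6,1) | tMaxX 0.3520 tMaxY 0.9273 | tΔX 1.0353 tΔY 3.8637
    t=0.3520 [x] (5,1)
    t=0.9273 [y] (5,0) — stop
  → r_2 = 0.9273
beam 3: φ=0°, α=240°
  cosα=-0.5000 sinα=-0.8660 | (6,1) | tMaxX 0.6800 tMaxY 0.2771 | tΔX 2.0000 tΔY 1.1547
    t=0.2771 [y] (6,0) — stop
  → r_3 = 0.2771
beam 4: φ=45°, α=285°
  cosα=0.2588 sinα=-0.9659 | (6,1) | tMaxX 2.5500 tMaxY 0.2485 | tΔX 3.8637 tΔY 1.0353
    t=0.2485 [y] (6,0) — stop
  → r_4 = 0.2485
beam 5: φ=90°, α=330°
  cosα=0.8660 sinα=-0.5000 | (6,1) | tMaxX 0.7621 tMaxY 0.4800 | tΔX 1.1547 tΔY 2.0000
    t=0.4800 [y] (6,0) — stop
  → r_5 = 0.4800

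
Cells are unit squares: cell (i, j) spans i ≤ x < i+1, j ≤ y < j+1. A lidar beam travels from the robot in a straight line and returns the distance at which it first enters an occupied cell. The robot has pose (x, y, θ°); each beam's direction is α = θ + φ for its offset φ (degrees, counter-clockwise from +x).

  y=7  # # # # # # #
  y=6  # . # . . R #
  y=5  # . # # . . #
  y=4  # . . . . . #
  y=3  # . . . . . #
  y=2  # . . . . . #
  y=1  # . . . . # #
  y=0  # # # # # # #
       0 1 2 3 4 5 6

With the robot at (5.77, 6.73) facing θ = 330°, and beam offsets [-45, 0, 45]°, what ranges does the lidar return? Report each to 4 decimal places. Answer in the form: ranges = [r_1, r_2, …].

ranges = [0.8887, 0.2656, 0.2381]

beam 1: φ=-45°, α=285°
  dir = (cos 285°, sin 285°) = (0.2588, -0.9659); from cell (5,6)
  next x-line at t=0.8887, next y-line at t=0.7558; Δt_x=3.8637, Δt_y=1.0353
    y: enter (5,5) at t=0.7558
    x: enter (6,5) at t=0.8887 ← occupied
  → r_1 = 0.8887
beam 2: φ=0°, α=330°
  dir = (cos 330°, sin 330°) = (0.8660, -0.5000); from cell (5,6)
  next x-line at t=0.2656, next y-line at t=1.4600; Δt_x=1.1547, Δt_y=2.0000
    x: enter (6,6) at t=0.2656 ← occupied
  → r_2 = 0.2656
beam 3: φ=45°, α=15°
  dir = (cos 15°, sin 15°) = (0.9659, 0.2588); from cell (5,6)
  next x-line at t=0.2381, next y-line at t=1.0432; Δt_x=1.0353, Δt_y=3.8637
    x: enter (6,6) at t=0.2381 ← occupied
  → r_3 = 0.2381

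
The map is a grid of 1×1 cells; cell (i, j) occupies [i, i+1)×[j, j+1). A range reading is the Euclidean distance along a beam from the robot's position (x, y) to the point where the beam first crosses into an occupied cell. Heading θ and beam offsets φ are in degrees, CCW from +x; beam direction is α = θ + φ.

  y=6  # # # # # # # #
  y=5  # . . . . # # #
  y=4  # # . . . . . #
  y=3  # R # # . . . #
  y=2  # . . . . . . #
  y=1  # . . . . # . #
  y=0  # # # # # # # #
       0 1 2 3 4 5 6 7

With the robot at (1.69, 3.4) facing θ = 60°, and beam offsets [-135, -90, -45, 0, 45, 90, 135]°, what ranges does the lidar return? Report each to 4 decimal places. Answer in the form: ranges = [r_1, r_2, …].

ranges = [2.4847, 0.3580, 0.3209, 0.6200, 0.6212, 0.7967, 0.7143]

beam 1: φ=-135°, α=285°
  d=(0.2588,-0.9659)  start (1,3)  tX=1.1977 tY=0.4141  stride 1/|dx|=3.8637 1/|dy|=1.0353
    cross y-line → (1,2), t=0.4141
    cross x-line → (2,2), t=1.1977
    cross y-line → (2,1), t=1.4494
    cross y-line → (2,0), t=2.4847 (wall)
  → r_1 = 2.4847
beam 2: φ=-90°, α=330°
  d=(0.8660,-0.5000)  start (1,3)  tX=0.3580 tY=0.8000  stride 1/|dx|=1.1547 1/|dy|=2.0000
    cross x-line → (2,3), t=0.3580 (wall)
  → r_2 = 0.3580
beam 3: φ=-45°, α=15°
  d=(0.9659,0.2588)  start (1,3)  tX=0.3209 tY=2.3182  stride 1/|dx|=1.0353 1/|dy|=3.8637
    cross x-line → (2,3), t=0.3209 (wall)
  → r_3 = 0.3209
beam 4: φ=0°, α=60°
  d=(0.5000,0.8660)  start (1,3)  tX=0.6200 tY=0.6928  stride 1/|dx|=2.0000 1/|dy|=1.1547
    cross x-line → (2,3), t=0.6200 (wall)
  → r_4 = 0.6200
beam 5: φ=45°, α=105°
  d=(-0.2588,0.9659)  start (1,3)  tX=2.6660 tY=0.6212  stride 1/|dx|=3.8637 1/|dy|=1.0353
    cross y-line → (1,4), t=0.6212 (wall)
  → r_5 = 0.6212
beam 6: φ=90°, α=150°
  d=(-0.8660,0.5000)  start (1,3)  tX=0.7967 tY=1.2000  stride 1/|dx|=1.1547 1/|dy|=2.0000
    cross x-line → (0,3), t=0.7967 (wall)
  → r_6 = 0.7967
beam 7: φ=135°, α=195°
  d=(-0.9659,-0.2588)  start (1,3)  tX=0.7143 tY=1.5455  stride 1/|dx|=1.0353 1/|dy|=3.8637
    cross x-line → (0,3), t=0.7143 (wall)
  → r_7 = 0.7143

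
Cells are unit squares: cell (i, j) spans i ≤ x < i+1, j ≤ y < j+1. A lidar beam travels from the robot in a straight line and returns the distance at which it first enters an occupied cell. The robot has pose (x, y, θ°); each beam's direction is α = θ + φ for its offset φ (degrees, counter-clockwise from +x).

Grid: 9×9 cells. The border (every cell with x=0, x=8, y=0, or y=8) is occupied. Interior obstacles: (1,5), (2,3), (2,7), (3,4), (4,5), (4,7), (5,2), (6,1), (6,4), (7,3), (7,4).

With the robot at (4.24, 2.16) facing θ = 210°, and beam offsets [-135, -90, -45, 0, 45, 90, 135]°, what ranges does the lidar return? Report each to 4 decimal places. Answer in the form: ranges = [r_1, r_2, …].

ranges = [6.0460, 2.1246, 3.3543, 2.3200, 1.2009, 1.3395, 1.8221]

beam 1: φ=-135°, α=75°
  d=(0.2588,0.9659)  start (4,2)  tX=2.9364 tY=0.8696  stride 1/|dx|=3.8637 1/|dy|=1.0353
    cross y-line → (4,3), t=0.8696
    cross y-line → (4,4), t=1.9049
    cross x-line → (5,4), t=2.9364
    cross y-line → (5,5), t=2.9402
    cross y-line → (5,6), t=3.9755
    cross y-line → (5,7), t=5.0107
    cross y-line → (5,8), t=6.0460 (wall)
  → r_1 = 6.0460
beam 2: φ=-90°, α=120°
  d=(-0.5000,0.8660)  start (4,2)  tX=0.4800 tY=0.9699  stride 1/|dx|=2.0000 1/|dy|=1.1547
    cross x-line → (3,2), t=0.4800
    cross y-line → (3,3), t=0.9699
    cross y-line → (3,4), t=2.1246 (wall)
  → r_2 = 2.1246
beam 3: φ=-45°, α=165°
  d=(-0.9659,0.2588)  start (4,2)  tX=0.2485 tY=3.2455  stride 1/|dx|=1.0353 1/|dy|=3.8637
    cross x-line → (3,2), t=0.2485
    cross x-line → (2,2), t=1.2837
    cross x-line → (1,2), t=2.3190
    cross y-line → (1,3), t=3.2455
    cross x-line → (0,3), t=3.3543 (wall)
  → r_3 = 3.3543
beam 4: φ=0°, α=210°
  d=(-0.8660,-0.5000)  start (4,2)  tX=0.2771 tY=0.3200  stride 1/|dx|=1.1547 1/|dy|=2.0000
    cross x-line → (3,2), t=0.2771
    cross y-line → (3,1), t=0.3200
    cross x-line → (2,1), t=1.4318
    cross y-line → (2,0), t=2.3200 (wall)
  → r_4 = 2.3200
beam 5: φ=45°, α=255°
  d=(-0.2588,-0.9659)  start (4,2)  tX=0.9273 tY=0.1656  stride 1/|dx|=3.8637 1/|dy|=1.0353
    cross y-line → (4,1), t=0.1656
    cross x-line → (3,1), t=0.9273
    cross y-line → (3,0), t=1.2009 (wall)
  → r_5 = 1.2009
beam 6: φ=90°, α=300°
  d=(0.5000,-0.8660)  start (4,2)  tX=1.5200 tY=0.1848  stride 1/|dx|=2.0000 1/|dy|=1.1547
    cross y-line → (4,1), t=0.1848
    cross y-line → (4,0), t=1.3395 (wall)
  → r_6 = 1.3395
beam 7: φ=135°, α=345°
  d=(0.9659,-0.2588)  start (4,2)  tX=0.7868 tY=0.6182  stride 1/|dx|=1.0353 1/|dy|=3.8637
    cross y-line → (4,1), t=0.6182
    cross x-line → (5,1), t=0.7868
    cross x-line → (6,1), t=1.8221 (wall)
  → r_7 = 1.8221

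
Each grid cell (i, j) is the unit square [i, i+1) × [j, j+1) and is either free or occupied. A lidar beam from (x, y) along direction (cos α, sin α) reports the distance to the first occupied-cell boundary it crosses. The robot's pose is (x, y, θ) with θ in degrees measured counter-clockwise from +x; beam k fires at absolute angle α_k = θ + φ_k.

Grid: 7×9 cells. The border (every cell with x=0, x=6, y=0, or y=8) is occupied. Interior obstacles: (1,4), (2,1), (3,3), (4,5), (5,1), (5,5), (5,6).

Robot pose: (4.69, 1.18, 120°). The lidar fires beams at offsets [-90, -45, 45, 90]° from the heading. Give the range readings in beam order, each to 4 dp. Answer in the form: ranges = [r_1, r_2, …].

ranges = [0.3580, 3.9548, 1.7496, 0.3600]

beam 1: φ=-90°, α=30°
  cosα=0.8660 sinα=0.5000 | (4,1) | tMaxX 0.3580 tMaxY 1.6400 | tΔX 1.1547 tΔY 2.0000
    t=0.3580 [x] (5,1) — stop
  → r_1 = 0.3580
beam 2: φ=-45°, α=75°
  cosα=0.2588 sinα=0.9659 | (4,1) | tMaxX 1.1977 tMaxY 0.8489 | tΔX 3.8637 tΔY 1.0353
    t=0.8489 [y] (4,2)
    t=1.1977 [x] (5,2)
    t=1.8842 [y] (5,3)
    t=2.9195 [y] (5,4)
    t=3.9548 [y] (5,5) — stop
  → r_2 = 3.9548
beam 3: φ=45°, α=165°
  cosα=-0.9659 sinα=0.2588 | (4,1) | tMaxX 0.7143 tMaxY 3.1682 | tΔX 1.0353 tΔY 3.8637
    t=0.7143 [x] (3,1)
    t=1.7496 [x] (2,1) — stop
  → r_3 = 1.7496
beam 4: φ=90°, α=210°
  cosα=-0.8660 sinα=-0.5000 | (4,1) | tMaxX 0.7967 tMaxY 0.3600 | tΔX 1.1547 tΔY 2.0000
    t=0.3600 [y] (4,0) — stop
  → r_4 = 0.3600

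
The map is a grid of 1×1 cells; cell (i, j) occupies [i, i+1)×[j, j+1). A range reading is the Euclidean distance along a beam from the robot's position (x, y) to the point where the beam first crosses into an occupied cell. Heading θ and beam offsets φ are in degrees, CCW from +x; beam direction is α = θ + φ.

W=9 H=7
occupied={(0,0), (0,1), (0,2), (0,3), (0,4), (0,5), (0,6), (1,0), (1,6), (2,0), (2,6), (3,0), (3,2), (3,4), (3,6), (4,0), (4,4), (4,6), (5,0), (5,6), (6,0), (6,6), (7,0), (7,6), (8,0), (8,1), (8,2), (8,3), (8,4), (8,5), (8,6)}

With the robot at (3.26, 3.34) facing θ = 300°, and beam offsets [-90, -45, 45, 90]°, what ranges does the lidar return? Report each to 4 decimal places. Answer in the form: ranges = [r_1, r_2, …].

ranges = [2.6096, 0.3520, 4.9072, 1.3200]

beam 1: φ=-90°, α=210°
  cosα=-0.8660 sinα=-0.5000 | (3,3) | tMaxX 0.3002 tMaxY 0.6800 | tΔX 1.1547 tΔY 2.0000
    t=0.3002 [x] (2,3)
    t=0.6800 [y] (2,2)
    t=1.4549 [x] (1,2)
    t=2.6096 [x] (0,2) — stop
  → r_1 = 2.6096
beam 2: φ=-45°, α=255°
  cosα=-0.2588 sinα=-0.9659 | (3,3) | tMaxX 1.0046 tMaxY 0.3520 | tΔX 3.8637 tΔY 1.0353
    t=0.3520 [y] (3,2) — stop
  → r_2 = 0.3520
beam 3: φ=45°, α=345°
  cosα=0.9659 sinα=-0.2588 | (3,3) | tMaxX 0.7661 tMaxY 1.3137 | tΔX 1.0353 tΔY 3.8637
    t=0.7661 [x] (4,3)
    t=1.3137 [y] (4,2)
    t=1.8014 [x] (5,2)
    t=2.8367 [x] (6,2)
    t=3.8719 [x] (7,2)
    t=4.9072 [x] (8,2) — stop
  → r_3 = 4.9072
beam 4: φ=90°, α=30°
  cosα=0.8660 sinα=0.5000 | (3,3) | tMaxX 0.8545 tMaxY 1.3200 | tΔX 1.1547 tΔY 2.0000
    t=0.8545 [x] (4,3)
    t=1.3200 [y] (4,4) — stop
  → r_4 = 1.3200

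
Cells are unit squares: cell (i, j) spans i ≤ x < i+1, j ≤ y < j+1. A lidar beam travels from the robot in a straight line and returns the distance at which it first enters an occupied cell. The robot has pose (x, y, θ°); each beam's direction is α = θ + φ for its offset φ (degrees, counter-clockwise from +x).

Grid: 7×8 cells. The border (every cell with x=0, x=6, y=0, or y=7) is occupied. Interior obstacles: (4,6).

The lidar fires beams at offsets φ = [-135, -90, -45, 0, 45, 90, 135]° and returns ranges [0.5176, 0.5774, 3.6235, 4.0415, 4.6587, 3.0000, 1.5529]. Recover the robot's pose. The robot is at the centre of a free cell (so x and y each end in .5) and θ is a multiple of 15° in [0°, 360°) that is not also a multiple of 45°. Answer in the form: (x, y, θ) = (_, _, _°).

(x, y, θ) = (4.5, 5.5, 210°)

Candidates: 29 free-cell centres × 16 headings = 464 poses. Raycast each; keep the one whose scan matches to 4 dp.
  (2.5, 3.5, 15°): beam 1 = 2.8868 ≠ 0.5176 ✗
  (5.5, 2.5, 30°): beam 1 = 1.5529 ≠ 0.5176 ✗
  (5.5, 4.5, 30°): beam 1 = 3.6235 ≠ 0.5176 ✗
  (3.5, 4.5, 345°): beam 1 = 2.8868 ≠ 0.5176 ✗
  …
  (4.5, 5.5, 210°): r_1=0.5176, r_2=0.5774, r_3=3.6235, r_4=4.0415, r_5=4.6587, r_6=3.0000, r_7=1.5529 — all match ✓
No second candidate reproduces the full scan.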